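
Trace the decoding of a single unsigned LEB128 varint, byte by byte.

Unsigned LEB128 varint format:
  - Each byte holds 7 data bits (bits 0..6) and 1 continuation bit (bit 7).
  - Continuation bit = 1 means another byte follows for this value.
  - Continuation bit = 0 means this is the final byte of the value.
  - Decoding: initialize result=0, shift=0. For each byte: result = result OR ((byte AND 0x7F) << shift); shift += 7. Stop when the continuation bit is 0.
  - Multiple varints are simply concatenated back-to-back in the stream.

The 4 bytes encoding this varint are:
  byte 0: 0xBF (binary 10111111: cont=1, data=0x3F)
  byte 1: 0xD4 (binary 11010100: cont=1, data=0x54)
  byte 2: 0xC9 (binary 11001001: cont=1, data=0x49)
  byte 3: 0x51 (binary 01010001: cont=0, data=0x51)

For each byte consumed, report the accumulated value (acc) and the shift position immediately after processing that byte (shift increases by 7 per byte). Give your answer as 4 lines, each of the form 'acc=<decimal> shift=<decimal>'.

byte 0=0xBF: payload=0x3F=63, contrib = 63<<0 = 63; acc -> 63, shift -> 7
byte 1=0xD4: payload=0x54=84, contrib = 84<<7 = 10752; acc -> 10815, shift -> 14
byte 2=0xC9: payload=0x49=73, contrib = 73<<14 = 1196032; acc -> 1206847, shift -> 21
byte 3=0x51: payload=0x51=81, contrib = 81<<21 = 169869312; acc -> 171076159, shift -> 28

Answer: acc=63 shift=7
acc=10815 shift=14
acc=1206847 shift=21
acc=171076159 shift=28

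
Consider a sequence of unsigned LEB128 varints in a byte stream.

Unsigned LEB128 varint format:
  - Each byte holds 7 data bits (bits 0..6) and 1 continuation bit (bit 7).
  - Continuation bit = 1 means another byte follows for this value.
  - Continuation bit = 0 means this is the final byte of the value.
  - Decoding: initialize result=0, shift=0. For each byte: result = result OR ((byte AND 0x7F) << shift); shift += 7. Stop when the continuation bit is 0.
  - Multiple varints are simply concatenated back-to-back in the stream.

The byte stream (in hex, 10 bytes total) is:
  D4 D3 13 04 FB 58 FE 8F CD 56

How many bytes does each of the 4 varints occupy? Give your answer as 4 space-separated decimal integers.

Answer: 3 1 2 4

Derivation:
  byte[0]=0xD4 cont=1 payload=0x54=84: acc |= 84<<0 -> acc=84 shift=7
  byte[1]=0xD3 cont=1 payload=0x53=83: acc |= 83<<7 -> acc=10708 shift=14
  byte[2]=0x13 cont=0 payload=0x13=19: acc |= 19<<14 -> acc=322004 shift=21 [end]
Varint 1: bytes[0:3] = D4 D3 13 -> value 322004 (3 byte(s))
  byte[3]=0x04 cont=0 payload=0x04=4: acc |= 4<<0 -> acc=4 shift=7 [end]
Varint 2: bytes[3:4] = 04 -> value 4 (1 byte(s))
  byte[4]=0xFB cont=1 payload=0x7B=123: acc |= 123<<0 -> acc=123 shift=7
  byte[5]=0x58 cont=0 payload=0x58=88: acc |= 88<<7 -> acc=11387 shift=14 [end]
Varint 3: bytes[4:6] = FB 58 -> value 11387 (2 byte(s))
  byte[6]=0xFE cont=1 payload=0x7E=126: acc |= 126<<0 -> acc=126 shift=7
  byte[7]=0x8F cont=1 payload=0x0F=15: acc |= 15<<7 -> acc=2046 shift=14
  byte[8]=0xCD cont=1 payload=0x4D=77: acc |= 77<<14 -> acc=1263614 shift=21
  byte[9]=0x56 cont=0 payload=0x56=86: acc |= 86<<21 -> acc=181618686 shift=28 [end]
Varint 4: bytes[6:10] = FE 8F CD 56 -> value 181618686 (4 byte(s))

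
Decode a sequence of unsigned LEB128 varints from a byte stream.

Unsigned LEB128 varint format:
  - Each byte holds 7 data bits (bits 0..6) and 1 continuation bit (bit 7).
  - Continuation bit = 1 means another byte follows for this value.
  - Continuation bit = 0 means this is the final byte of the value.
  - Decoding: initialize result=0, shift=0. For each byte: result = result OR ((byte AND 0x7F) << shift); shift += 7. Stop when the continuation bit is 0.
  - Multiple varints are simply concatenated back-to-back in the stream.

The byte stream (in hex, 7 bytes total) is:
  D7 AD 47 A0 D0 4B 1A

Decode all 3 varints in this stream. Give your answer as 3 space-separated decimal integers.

Answer: 1169111 1239072 26

Derivation:
  byte[0]=0xD7 cont=1 payload=0x57=87: acc |= 87<<0 -> acc=87 shift=7
  byte[1]=0xAD cont=1 payload=0x2D=45: acc |= 45<<7 -> acc=5847 shift=14
  byte[2]=0x47 cont=0 payload=0x47=71: acc |= 71<<14 -> acc=1169111 shift=21 [end]
Varint 1: bytes[0:3] = D7 AD 47 -> value 1169111 (3 byte(s))
  byte[3]=0xA0 cont=1 payload=0x20=32: acc |= 32<<0 -> acc=32 shift=7
  byte[4]=0xD0 cont=1 payload=0x50=80: acc |= 80<<7 -> acc=10272 shift=14
  byte[5]=0x4B cont=0 payload=0x4B=75: acc |= 75<<14 -> acc=1239072 shift=21 [end]
Varint 2: bytes[3:6] = A0 D0 4B -> value 1239072 (3 byte(s))
  byte[6]=0x1A cont=0 payload=0x1A=26: acc |= 26<<0 -> acc=26 shift=7 [end]
Varint 3: bytes[6:7] = 1A -> value 26 (1 byte(s))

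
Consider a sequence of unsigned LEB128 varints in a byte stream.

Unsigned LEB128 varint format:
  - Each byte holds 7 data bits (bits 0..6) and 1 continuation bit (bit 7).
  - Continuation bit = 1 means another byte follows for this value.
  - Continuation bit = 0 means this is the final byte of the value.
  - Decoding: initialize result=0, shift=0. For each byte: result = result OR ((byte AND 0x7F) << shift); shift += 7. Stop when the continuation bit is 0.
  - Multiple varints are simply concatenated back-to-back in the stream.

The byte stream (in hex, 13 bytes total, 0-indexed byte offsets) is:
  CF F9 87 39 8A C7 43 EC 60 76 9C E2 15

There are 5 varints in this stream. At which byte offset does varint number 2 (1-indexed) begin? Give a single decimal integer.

Answer: 4

Derivation:
  byte[0]=0xCF cont=1 payload=0x4F=79: acc |= 79<<0 -> acc=79 shift=7
  byte[1]=0xF9 cont=1 payload=0x79=121: acc |= 121<<7 -> acc=15567 shift=14
  byte[2]=0x87 cont=1 payload=0x07=7: acc |= 7<<14 -> acc=130255 shift=21
  byte[3]=0x39 cont=0 payload=0x39=57: acc |= 57<<21 -> acc=119667919 shift=28 [end]
Varint 1: bytes[0:4] = CF F9 87 39 -> value 119667919 (4 byte(s))
  byte[4]=0x8A cont=1 payload=0x0A=10: acc |= 10<<0 -> acc=10 shift=7
  byte[5]=0xC7 cont=1 payload=0x47=71: acc |= 71<<7 -> acc=9098 shift=14
  byte[6]=0x43 cont=0 payload=0x43=67: acc |= 67<<14 -> acc=1106826 shift=21 [end]
Varint 2: bytes[4:7] = 8A C7 43 -> value 1106826 (3 byte(s))
  byte[7]=0xEC cont=1 payload=0x6C=108: acc |= 108<<0 -> acc=108 shift=7
  byte[8]=0x60 cont=0 payload=0x60=96: acc |= 96<<7 -> acc=12396 shift=14 [end]
Varint 3: bytes[7:9] = EC 60 -> value 12396 (2 byte(s))
  byte[9]=0x76 cont=0 payload=0x76=118: acc |= 118<<0 -> acc=118 shift=7 [end]
Varint 4: bytes[9:10] = 76 -> value 118 (1 byte(s))
  byte[10]=0x9C cont=1 payload=0x1C=28: acc |= 28<<0 -> acc=28 shift=7
  byte[11]=0xE2 cont=1 payload=0x62=98: acc |= 98<<7 -> acc=12572 shift=14
  byte[12]=0x15 cont=0 payload=0x15=21: acc |= 21<<14 -> acc=356636 shift=21 [end]
Varint 5: bytes[10:13] = 9C E2 15 -> value 356636 (3 byte(s))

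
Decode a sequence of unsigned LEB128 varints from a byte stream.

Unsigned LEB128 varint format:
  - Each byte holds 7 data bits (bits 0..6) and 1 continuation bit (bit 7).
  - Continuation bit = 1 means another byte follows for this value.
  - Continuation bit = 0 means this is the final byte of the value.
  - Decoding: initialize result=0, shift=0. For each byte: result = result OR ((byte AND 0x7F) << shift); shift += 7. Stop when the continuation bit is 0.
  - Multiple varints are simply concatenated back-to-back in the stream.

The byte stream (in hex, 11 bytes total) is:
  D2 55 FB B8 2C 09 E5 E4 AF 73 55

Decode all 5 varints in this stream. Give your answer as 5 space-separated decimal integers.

Answer: 10962 728187 9 241955429 85

Derivation:
  byte[0]=0xD2 cont=1 payload=0x52=82: acc |= 82<<0 -> acc=82 shift=7
  byte[1]=0x55 cont=0 payload=0x55=85: acc |= 85<<7 -> acc=10962 shift=14 [end]
Varint 1: bytes[0:2] = D2 55 -> value 10962 (2 byte(s))
  byte[2]=0xFB cont=1 payload=0x7B=123: acc |= 123<<0 -> acc=123 shift=7
  byte[3]=0xB8 cont=1 payload=0x38=56: acc |= 56<<7 -> acc=7291 shift=14
  byte[4]=0x2C cont=0 payload=0x2C=44: acc |= 44<<14 -> acc=728187 shift=21 [end]
Varint 2: bytes[2:5] = FB B8 2C -> value 728187 (3 byte(s))
  byte[5]=0x09 cont=0 payload=0x09=9: acc |= 9<<0 -> acc=9 shift=7 [end]
Varint 3: bytes[5:6] = 09 -> value 9 (1 byte(s))
  byte[6]=0xE5 cont=1 payload=0x65=101: acc |= 101<<0 -> acc=101 shift=7
  byte[7]=0xE4 cont=1 payload=0x64=100: acc |= 100<<7 -> acc=12901 shift=14
  byte[8]=0xAF cont=1 payload=0x2F=47: acc |= 47<<14 -> acc=782949 shift=21
  byte[9]=0x73 cont=0 payload=0x73=115: acc |= 115<<21 -> acc=241955429 shift=28 [end]
Varint 4: bytes[6:10] = E5 E4 AF 73 -> value 241955429 (4 byte(s))
  byte[10]=0x55 cont=0 payload=0x55=85: acc |= 85<<0 -> acc=85 shift=7 [end]
Varint 5: bytes[10:11] = 55 -> value 85 (1 byte(s))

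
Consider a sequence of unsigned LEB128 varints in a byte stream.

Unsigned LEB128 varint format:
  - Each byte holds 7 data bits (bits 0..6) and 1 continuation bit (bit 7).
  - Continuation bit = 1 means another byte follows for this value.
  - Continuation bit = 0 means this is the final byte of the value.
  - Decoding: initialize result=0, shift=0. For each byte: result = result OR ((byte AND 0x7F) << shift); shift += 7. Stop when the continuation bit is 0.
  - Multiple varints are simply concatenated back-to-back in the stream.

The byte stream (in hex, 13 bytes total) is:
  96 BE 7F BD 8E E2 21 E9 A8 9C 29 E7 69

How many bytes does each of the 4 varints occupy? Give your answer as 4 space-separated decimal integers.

Answer: 3 4 4 2

Derivation:
  byte[0]=0x96 cont=1 payload=0x16=22: acc |= 22<<0 -> acc=22 shift=7
  byte[1]=0xBE cont=1 payload=0x3E=62: acc |= 62<<7 -> acc=7958 shift=14
  byte[2]=0x7F cont=0 payload=0x7F=127: acc |= 127<<14 -> acc=2088726 shift=21 [end]
Varint 1: bytes[0:3] = 96 BE 7F -> value 2088726 (3 byte(s))
  byte[3]=0xBD cont=1 payload=0x3D=61: acc |= 61<<0 -> acc=61 shift=7
  byte[4]=0x8E cont=1 payload=0x0E=14: acc |= 14<<7 -> acc=1853 shift=14
  byte[5]=0xE2 cont=1 payload=0x62=98: acc |= 98<<14 -> acc=1607485 shift=21
  byte[6]=0x21 cont=0 payload=0x21=33: acc |= 33<<21 -> acc=70813501 shift=28 [end]
Varint 2: bytes[3:7] = BD 8E E2 21 -> value 70813501 (4 byte(s))
  byte[7]=0xE9 cont=1 payload=0x69=105: acc |= 105<<0 -> acc=105 shift=7
  byte[8]=0xA8 cont=1 payload=0x28=40: acc |= 40<<7 -> acc=5225 shift=14
  byte[9]=0x9C cont=1 payload=0x1C=28: acc |= 28<<14 -> acc=463977 shift=21
  byte[10]=0x29 cont=0 payload=0x29=41: acc |= 41<<21 -> acc=86447209 shift=28 [end]
Varint 3: bytes[7:11] = E9 A8 9C 29 -> value 86447209 (4 byte(s))
  byte[11]=0xE7 cont=1 payload=0x67=103: acc |= 103<<0 -> acc=103 shift=7
  byte[12]=0x69 cont=0 payload=0x69=105: acc |= 105<<7 -> acc=13543 shift=14 [end]
Varint 4: bytes[11:13] = E7 69 -> value 13543 (2 byte(s))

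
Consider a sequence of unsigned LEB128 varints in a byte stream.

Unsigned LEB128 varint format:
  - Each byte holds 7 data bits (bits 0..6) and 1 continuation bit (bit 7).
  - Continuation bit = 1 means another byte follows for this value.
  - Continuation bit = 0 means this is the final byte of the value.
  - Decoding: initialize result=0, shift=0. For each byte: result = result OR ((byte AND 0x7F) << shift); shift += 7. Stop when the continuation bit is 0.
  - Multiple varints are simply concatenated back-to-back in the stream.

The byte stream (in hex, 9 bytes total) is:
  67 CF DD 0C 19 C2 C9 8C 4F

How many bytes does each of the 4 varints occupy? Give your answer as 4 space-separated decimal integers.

  byte[0]=0x67 cont=0 payload=0x67=103: acc |= 103<<0 -> acc=103 shift=7 [end]
Varint 1: bytes[0:1] = 67 -> value 103 (1 byte(s))
  byte[1]=0xCF cont=1 payload=0x4F=79: acc |= 79<<0 -> acc=79 shift=7
  byte[2]=0xDD cont=1 payload=0x5D=93: acc |= 93<<7 -> acc=11983 shift=14
  byte[3]=0x0C cont=0 payload=0x0C=12: acc |= 12<<14 -> acc=208591 shift=21 [end]
Varint 2: bytes[1:4] = CF DD 0C -> value 208591 (3 byte(s))
  byte[4]=0x19 cont=0 payload=0x19=25: acc |= 25<<0 -> acc=25 shift=7 [end]
Varint 3: bytes[4:5] = 19 -> value 25 (1 byte(s))
  byte[5]=0xC2 cont=1 payload=0x42=66: acc |= 66<<0 -> acc=66 shift=7
  byte[6]=0xC9 cont=1 payload=0x49=73: acc |= 73<<7 -> acc=9410 shift=14
  byte[7]=0x8C cont=1 payload=0x0C=12: acc |= 12<<14 -> acc=206018 shift=21
  byte[8]=0x4F cont=0 payload=0x4F=79: acc |= 79<<21 -> acc=165881026 shift=28 [end]
Varint 4: bytes[5:9] = C2 C9 8C 4F -> value 165881026 (4 byte(s))

Answer: 1 3 1 4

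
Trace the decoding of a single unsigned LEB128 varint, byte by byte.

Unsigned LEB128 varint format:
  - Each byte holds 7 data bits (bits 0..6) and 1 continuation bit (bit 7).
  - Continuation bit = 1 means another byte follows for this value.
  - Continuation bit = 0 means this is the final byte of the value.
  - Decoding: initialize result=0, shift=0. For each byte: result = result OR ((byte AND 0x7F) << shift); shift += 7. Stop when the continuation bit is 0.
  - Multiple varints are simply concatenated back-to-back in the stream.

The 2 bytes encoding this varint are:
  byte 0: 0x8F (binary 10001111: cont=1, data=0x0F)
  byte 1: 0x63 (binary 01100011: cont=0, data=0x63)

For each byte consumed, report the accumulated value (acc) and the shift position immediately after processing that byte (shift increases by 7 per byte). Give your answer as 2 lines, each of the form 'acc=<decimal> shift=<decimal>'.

byte 0=0x8F: payload=0x0F=15, contrib = 15<<0 = 15; acc -> 15, shift -> 7
byte 1=0x63: payload=0x63=99, contrib = 99<<7 = 12672; acc -> 12687, shift -> 14

Answer: acc=15 shift=7
acc=12687 shift=14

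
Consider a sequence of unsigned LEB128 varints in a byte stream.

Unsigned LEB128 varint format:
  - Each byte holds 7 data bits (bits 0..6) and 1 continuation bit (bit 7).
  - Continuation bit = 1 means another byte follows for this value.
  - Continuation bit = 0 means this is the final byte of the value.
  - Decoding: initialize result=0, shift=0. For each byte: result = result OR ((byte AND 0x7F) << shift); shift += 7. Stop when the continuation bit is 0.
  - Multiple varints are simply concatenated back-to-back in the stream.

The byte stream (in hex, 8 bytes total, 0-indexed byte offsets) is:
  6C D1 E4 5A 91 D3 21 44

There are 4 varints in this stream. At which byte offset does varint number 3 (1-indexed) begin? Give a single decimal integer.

  byte[0]=0x6C cont=0 payload=0x6C=108: acc |= 108<<0 -> acc=108 shift=7 [end]
Varint 1: bytes[0:1] = 6C -> value 108 (1 byte(s))
  byte[1]=0xD1 cont=1 payload=0x51=81: acc |= 81<<0 -> acc=81 shift=7
  byte[2]=0xE4 cont=1 payload=0x64=100: acc |= 100<<7 -> acc=12881 shift=14
  byte[3]=0x5A cont=0 payload=0x5A=90: acc |= 90<<14 -> acc=1487441 shift=21 [end]
Varint 2: bytes[1:4] = D1 E4 5A -> value 1487441 (3 byte(s))
  byte[4]=0x91 cont=1 payload=0x11=17: acc |= 17<<0 -> acc=17 shift=7
  byte[5]=0xD3 cont=1 payload=0x53=83: acc |= 83<<7 -> acc=10641 shift=14
  byte[6]=0x21 cont=0 payload=0x21=33: acc |= 33<<14 -> acc=551313 shift=21 [end]
Varint 3: bytes[4:7] = 91 D3 21 -> value 551313 (3 byte(s))
  byte[7]=0x44 cont=0 payload=0x44=68: acc |= 68<<0 -> acc=68 shift=7 [end]
Varint 4: bytes[7:8] = 44 -> value 68 (1 byte(s))

Answer: 4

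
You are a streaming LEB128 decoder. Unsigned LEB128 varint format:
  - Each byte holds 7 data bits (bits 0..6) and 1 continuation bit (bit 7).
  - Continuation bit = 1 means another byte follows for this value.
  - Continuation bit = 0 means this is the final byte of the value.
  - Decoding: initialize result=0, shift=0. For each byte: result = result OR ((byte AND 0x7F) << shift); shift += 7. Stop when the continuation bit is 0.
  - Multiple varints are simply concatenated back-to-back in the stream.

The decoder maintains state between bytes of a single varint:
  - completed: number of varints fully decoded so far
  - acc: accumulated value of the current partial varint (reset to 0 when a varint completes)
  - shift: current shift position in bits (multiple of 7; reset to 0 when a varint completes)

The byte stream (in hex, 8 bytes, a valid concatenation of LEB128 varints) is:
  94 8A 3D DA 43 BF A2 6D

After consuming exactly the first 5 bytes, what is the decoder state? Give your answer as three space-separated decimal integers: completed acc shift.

byte[0]=0x94 cont=1 payload=0x14: acc |= 20<<0 -> completed=0 acc=20 shift=7
byte[1]=0x8A cont=1 payload=0x0A: acc |= 10<<7 -> completed=0 acc=1300 shift=14
byte[2]=0x3D cont=0 payload=0x3D: varint #1 complete (value=1000724); reset -> completed=1 acc=0 shift=0
byte[3]=0xDA cont=1 payload=0x5A: acc |= 90<<0 -> completed=1 acc=90 shift=7
byte[4]=0x43 cont=0 payload=0x43: varint #2 complete (value=8666); reset -> completed=2 acc=0 shift=0

Answer: 2 0 0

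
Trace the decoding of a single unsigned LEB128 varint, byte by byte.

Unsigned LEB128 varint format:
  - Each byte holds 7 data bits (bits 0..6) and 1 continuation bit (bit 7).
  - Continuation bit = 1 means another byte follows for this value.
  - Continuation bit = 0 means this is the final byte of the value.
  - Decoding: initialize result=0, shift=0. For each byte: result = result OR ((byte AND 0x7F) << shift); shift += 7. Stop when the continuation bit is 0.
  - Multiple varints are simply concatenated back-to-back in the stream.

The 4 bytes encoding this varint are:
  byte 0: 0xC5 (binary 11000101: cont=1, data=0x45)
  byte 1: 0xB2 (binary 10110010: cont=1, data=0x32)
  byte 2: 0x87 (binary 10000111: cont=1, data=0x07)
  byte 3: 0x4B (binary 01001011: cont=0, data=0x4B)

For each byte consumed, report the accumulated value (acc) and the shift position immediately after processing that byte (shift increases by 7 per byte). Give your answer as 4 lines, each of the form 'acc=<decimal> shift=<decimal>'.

Answer: acc=69 shift=7
acc=6469 shift=14
acc=121157 shift=21
acc=157407557 shift=28

Derivation:
byte 0=0xC5: payload=0x45=69, contrib = 69<<0 = 69; acc -> 69, shift -> 7
byte 1=0xB2: payload=0x32=50, contrib = 50<<7 = 6400; acc -> 6469, shift -> 14
byte 2=0x87: payload=0x07=7, contrib = 7<<14 = 114688; acc -> 121157, shift -> 21
byte 3=0x4B: payload=0x4B=75, contrib = 75<<21 = 157286400; acc -> 157407557, shift -> 28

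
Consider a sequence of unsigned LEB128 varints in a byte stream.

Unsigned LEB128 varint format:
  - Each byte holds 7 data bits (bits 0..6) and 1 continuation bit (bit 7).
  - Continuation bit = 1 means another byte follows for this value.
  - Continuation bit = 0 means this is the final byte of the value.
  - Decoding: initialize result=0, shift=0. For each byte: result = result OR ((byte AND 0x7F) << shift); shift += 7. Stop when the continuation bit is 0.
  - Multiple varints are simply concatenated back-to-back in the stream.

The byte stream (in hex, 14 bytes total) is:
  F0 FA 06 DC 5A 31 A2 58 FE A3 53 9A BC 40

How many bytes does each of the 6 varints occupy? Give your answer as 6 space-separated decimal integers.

  byte[0]=0xF0 cont=1 payload=0x70=112: acc |= 112<<0 -> acc=112 shift=7
  byte[1]=0xFA cont=1 payload=0x7A=122: acc |= 122<<7 -> acc=15728 shift=14
  byte[2]=0x06 cont=0 payload=0x06=6: acc |= 6<<14 -> acc=114032 shift=21 [end]
Varint 1: bytes[0:3] = F0 FA 06 -> value 114032 (3 byte(s))
  byte[3]=0xDC cont=1 payload=0x5C=92: acc |= 92<<0 -> acc=92 shift=7
  byte[4]=0x5A cont=0 payload=0x5A=90: acc |= 90<<7 -> acc=11612 shift=14 [end]
Varint 2: bytes[3:5] = DC 5A -> value 11612 (2 byte(s))
  byte[5]=0x31 cont=0 payload=0x31=49: acc |= 49<<0 -> acc=49 shift=7 [end]
Varint 3: bytes[5:6] = 31 -> value 49 (1 byte(s))
  byte[6]=0xA2 cont=1 payload=0x22=34: acc |= 34<<0 -> acc=34 shift=7
  byte[7]=0x58 cont=0 payload=0x58=88: acc |= 88<<7 -> acc=11298 shift=14 [end]
Varint 4: bytes[6:8] = A2 58 -> value 11298 (2 byte(s))
  byte[8]=0xFE cont=1 payload=0x7E=126: acc |= 126<<0 -> acc=126 shift=7
  byte[9]=0xA3 cont=1 payload=0x23=35: acc |= 35<<7 -> acc=4606 shift=14
  byte[10]=0x53 cont=0 payload=0x53=83: acc |= 83<<14 -> acc=1364478 shift=21 [end]
Varint 5: bytes[8:11] = FE A3 53 -> value 1364478 (3 byte(s))
  byte[11]=0x9A cont=1 payload=0x1A=26: acc |= 26<<0 -> acc=26 shift=7
  byte[12]=0xBC cont=1 payload=0x3C=60: acc |= 60<<7 -> acc=7706 shift=14
  byte[13]=0x40 cont=0 payload=0x40=64: acc |= 64<<14 -> acc=1056282 shift=21 [end]
Varint 6: bytes[11:14] = 9A BC 40 -> value 1056282 (3 byte(s))

Answer: 3 2 1 2 3 3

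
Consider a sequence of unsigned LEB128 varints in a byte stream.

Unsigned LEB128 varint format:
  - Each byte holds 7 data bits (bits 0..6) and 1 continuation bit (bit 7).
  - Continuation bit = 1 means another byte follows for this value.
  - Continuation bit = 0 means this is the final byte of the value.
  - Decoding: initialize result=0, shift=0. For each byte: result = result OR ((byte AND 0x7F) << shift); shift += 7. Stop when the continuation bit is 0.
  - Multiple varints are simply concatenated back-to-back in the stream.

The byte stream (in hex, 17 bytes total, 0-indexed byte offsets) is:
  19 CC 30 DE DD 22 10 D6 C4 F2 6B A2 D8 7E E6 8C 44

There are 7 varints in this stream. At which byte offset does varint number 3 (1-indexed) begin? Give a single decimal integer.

  byte[0]=0x19 cont=0 payload=0x19=25: acc |= 25<<0 -> acc=25 shift=7 [end]
Varint 1: bytes[0:1] = 19 -> value 25 (1 byte(s))
  byte[1]=0xCC cont=1 payload=0x4C=76: acc |= 76<<0 -> acc=76 shift=7
  byte[2]=0x30 cont=0 payload=0x30=48: acc |= 48<<7 -> acc=6220 shift=14 [end]
Varint 2: bytes[1:3] = CC 30 -> value 6220 (2 byte(s))
  byte[3]=0xDE cont=1 payload=0x5E=94: acc |= 94<<0 -> acc=94 shift=7
  byte[4]=0xDD cont=1 payload=0x5D=93: acc |= 93<<7 -> acc=11998 shift=14
  byte[5]=0x22 cont=0 payload=0x22=34: acc |= 34<<14 -> acc=569054 shift=21 [end]
Varint 3: bytes[3:6] = DE DD 22 -> value 569054 (3 byte(s))
  byte[6]=0x10 cont=0 payload=0x10=16: acc |= 16<<0 -> acc=16 shift=7 [end]
Varint 4: bytes[6:7] = 10 -> value 16 (1 byte(s))
  byte[7]=0xD6 cont=1 payload=0x56=86: acc |= 86<<0 -> acc=86 shift=7
  byte[8]=0xC4 cont=1 payload=0x44=68: acc |= 68<<7 -> acc=8790 shift=14
  byte[9]=0xF2 cont=1 payload=0x72=114: acc |= 114<<14 -> acc=1876566 shift=21
  byte[10]=0x6B cont=0 payload=0x6B=107: acc |= 107<<21 -> acc=226271830 shift=28 [end]
Varint 5: bytes[7:11] = D6 C4 F2 6B -> value 226271830 (4 byte(s))
  byte[11]=0xA2 cont=1 payload=0x22=34: acc |= 34<<0 -> acc=34 shift=7
  byte[12]=0xD8 cont=1 payload=0x58=88: acc |= 88<<7 -> acc=11298 shift=14
  byte[13]=0x7E cont=0 payload=0x7E=126: acc |= 126<<14 -> acc=2075682 shift=21 [end]
Varint 6: bytes[11:14] = A2 D8 7E -> value 2075682 (3 byte(s))
  byte[14]=0xE6 cont=1 payload=0x66=102: acc |= 102<<0 -> acc=102 shift=7
  byte[15]=0x8C cont=1 payload=0x0C=12: acc |= 12<<7 -> acc=1638 shift=14
  byte[16]=0x44 cont=0 payload=0x44=68: acc |= 68<<14 -> acc=1115750 shift=21 [end]
Varint 7: bytes[14:17] = E6 8C 44 -> value 1115750 (3 byte(s))

Answer: 3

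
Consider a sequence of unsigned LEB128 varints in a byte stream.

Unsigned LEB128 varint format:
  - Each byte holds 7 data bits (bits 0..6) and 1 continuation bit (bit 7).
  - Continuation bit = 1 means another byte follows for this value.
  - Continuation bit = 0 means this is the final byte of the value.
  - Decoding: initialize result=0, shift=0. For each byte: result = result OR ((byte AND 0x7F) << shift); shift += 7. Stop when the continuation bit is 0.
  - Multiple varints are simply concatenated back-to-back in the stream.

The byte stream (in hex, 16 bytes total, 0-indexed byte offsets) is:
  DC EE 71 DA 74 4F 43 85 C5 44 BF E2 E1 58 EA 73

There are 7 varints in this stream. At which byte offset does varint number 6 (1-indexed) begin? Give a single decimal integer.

Answer: 10

Derivation:
  byte[0]=0xDC cont=1 payload=0x5C=92: acc |= 92<<0 -> acc=92 shift=7
  byte[1]=0xEE cont=1 payload=0x6E=110: acc |= 110<<7 -> acc=14172 shift=14
  byte[2]=0x71 cont=0 payload=0x71=113: acc |= 113<<14 -> acc=1865564 shift=21 [end]
Varint 1: bytes[0:3] = DC EE 71 -> value 1865564 (3 byte(s))
  byte[3]=0xDA cont=1 payload=0x5A=90: acc |= 90<<0 -> acc=90 shift=7
  byte[4]=0x74 cont=0 payload=0x74=116: acc |= 116<<7 -> acc=14938 shift=14 [end]
Varint 2: bytes[3:5] = DA 74 -> value 14938 (2 byte(s))
  byte[5]=0x4F cont=0 payload=0x4F=79: acc |= 79<<0 -> acc=79 shift=7 [end]
Varint 3: bytes[5:6] = 4F -> value 79 (1 byte(s))
  byte[6]=0x43 cont=0 payload=0x43=67: acc |= 67<<0 -> acc=67 shift=7 [end]
Varint 4: bytes[6:7] = 43 -> value 67 (1 byte(s))
  byte[7]=0x85 cont=1 payload=0x05=5: acc |= 5<<0 -> acc=5 shift=7
  byte[8]=0xC5 cont=1 payload=0x45=69: acc |= 69<<7 -> acc=8837 shift=14
  byte[9]=0x44 cont=0 payload=0x44=68: acc |= 68<<14 -> acc=1122949 shift=21 [end]
Varint 5: bytes[7:10] = 85 C5 44 -> value 1122949 (3 byte(s))
  byte[10]=0xBF cont=1 payload=0x3F=63: acc |= 63<<0 -> acc=63 shift=7
  byte[11]=0xE2 cont=1 payload=0x62=98: acc |= 98<<7 -> acc=12607 shift=14
  byte[12]=0xE1 cont=1 payload=0x61=97: acc |= 97<<14 -> acc=1601855 shift=21
  byte[13]=0x58 cont=0 payload=0x58=88: acc |= 88<<21 -> acc=186151231 shift=28 [end]
Varint 6: bytes[10:14] = BF E2 E1 58 -> value 186151231 (4 byte(s))
  byte[14]=0xEA cont=1 payload=0x6A=106: acc |= 106<<0 -> acc=106 shift=7
  byte[15]=0x73 cont=0 payload=0x73=115: acc |= 115<<7 -> acc=14826 shift=14 [end]
Varint 7: bytes[14:16] = EA 73 -> value 14826 (2 byte(s))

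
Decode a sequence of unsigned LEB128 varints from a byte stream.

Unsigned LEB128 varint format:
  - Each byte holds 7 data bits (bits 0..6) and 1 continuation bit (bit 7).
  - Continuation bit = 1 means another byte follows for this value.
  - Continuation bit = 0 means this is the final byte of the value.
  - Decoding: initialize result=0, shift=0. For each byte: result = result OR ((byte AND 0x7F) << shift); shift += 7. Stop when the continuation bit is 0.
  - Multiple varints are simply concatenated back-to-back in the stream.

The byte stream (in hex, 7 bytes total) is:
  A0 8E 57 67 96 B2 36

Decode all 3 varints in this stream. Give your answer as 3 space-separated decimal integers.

Answer: 1427232 103 891158

Derivation:
  byte[0]=0xA0 cont=1 payload=0x20=32: acc |= 32<<0 -> acc=32 shift=7
  byte[1]=0x8E cont=1 payload=0x0E=14: acc |= 14<<7 -> acc=1824 shift=14
  byte[2]=0x57 cont=0 payload=0x57=87: acc |= 87<<14 -> acc=1427232 shift=21 [end]
Varint 1: bytes[0:3] = A0 8E 57 -> value 1427232 (3 byte(s))
  byte[3]=0x67 cont=0 payload=0x67=103: acc |= 103<<0 -> acc=103 shift=7 [end]
Varint 2: bytes[3:4] = 67 -> value 103 (1 byte(s))
  byte[4]=0x96 cont=1 payload=0x16=22: acc |= 22<<0 -> acc=22 shift=7
  byte[5]=0xB2 cont=1 payload=0x32=50: acc |= 50<<7 -> acc=6422 shift=14
  byte[6]=0x36 cont=0 payload=0x36=54: acc |= 54<<14 -> acc=891158 shift=21 [end]
Varint 3: bytes[4:7] = 96 B2 36 -> value 891158 (3 byte(s))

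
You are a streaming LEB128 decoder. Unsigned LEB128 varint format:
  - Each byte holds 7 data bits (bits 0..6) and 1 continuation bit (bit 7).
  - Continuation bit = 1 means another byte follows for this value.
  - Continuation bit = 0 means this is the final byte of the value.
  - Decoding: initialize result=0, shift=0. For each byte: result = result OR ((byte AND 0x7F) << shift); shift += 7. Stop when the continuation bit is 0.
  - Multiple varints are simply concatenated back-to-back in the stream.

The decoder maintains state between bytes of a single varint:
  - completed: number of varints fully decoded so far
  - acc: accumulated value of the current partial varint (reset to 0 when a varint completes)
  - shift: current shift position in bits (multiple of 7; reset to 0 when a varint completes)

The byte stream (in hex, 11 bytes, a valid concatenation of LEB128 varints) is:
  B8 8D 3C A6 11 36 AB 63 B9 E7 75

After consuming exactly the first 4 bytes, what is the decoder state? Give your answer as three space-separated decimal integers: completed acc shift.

byte[0]=0xB8 cont=1 payload=0x38: acc |= 56<<0 -> completed=0 acc=56 shift=7
byte[1]=0x8D cont=1 payload=0x0D: acc |= 13<<7 -> completed=0 acc=1720 shift=14
byte[2]=0x3C cont=0 payload=0x3C: varint #1 complete (value=984760); reset -> completed=1 acc=0 shift=0
byte[3]=0xA6 cont=1 payload=0x26: acc |= 38<<0 -> completed=1 acc=38 shift=7

Answer: 1 38 7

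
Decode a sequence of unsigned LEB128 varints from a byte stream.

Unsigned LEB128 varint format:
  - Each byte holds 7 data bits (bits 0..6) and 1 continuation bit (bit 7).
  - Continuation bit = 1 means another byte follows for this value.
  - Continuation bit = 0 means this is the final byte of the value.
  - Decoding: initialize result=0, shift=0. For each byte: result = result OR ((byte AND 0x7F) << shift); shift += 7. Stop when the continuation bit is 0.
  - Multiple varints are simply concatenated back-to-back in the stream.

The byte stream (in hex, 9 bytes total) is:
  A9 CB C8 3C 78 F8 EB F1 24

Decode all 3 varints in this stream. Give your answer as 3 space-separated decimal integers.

  byte[0]=0xA9 cont=1 payload=0x29=41: acc |= 41<<0 -> acc=41 shift=7
  byte[1]=0xCB cont=1 payload=0x4B=75: acc |= 75<<7 -> acc=9641 shift=14
  byte[2]=0xC8 cont=1 payload=0x48=72: acc |= 72<<14 -> acc=1189289 shift=21
  byte[3]=0x3C cont=0 payload=0x3C=60: acc |= 60<<21 -> acc=127018409 shift=28 [end]
Varint 1: bytes[0:4] = A9 CB C8 3C -> value 127018409 (4 byte(s))
  byte[4]=0x78 cont=0 payload=0x78=120: acc |= 120<<0 -> acc=120 shift=7 [end]
Varint 2: bytes[4:5] = 78 -> value 120 (1 byte(s))
  byte[5]=0xF8 cont=1 payload=0x78=120: acc |= 120<<0 -> acc=120 shift=7
  byte[6]=0xEB cont=1 payload=0x6B=107: acc |= 107<<7 -> acc=13816 shift=14
  byte[7]=0xF1 cont=1 payload=0x71=113: acc |= 113<<14 -> acc=1865208 shift=21
  byte[8]=0x24 cont=0 payload=0x24=36: acc |= 36<<21 -> acc=77362680 shift=28 [end]
Varint 3: bytes[5:9] = F8 EB F1 24 -> value 77362680 (4 byte(s))

Answer: 127018409 120 77362680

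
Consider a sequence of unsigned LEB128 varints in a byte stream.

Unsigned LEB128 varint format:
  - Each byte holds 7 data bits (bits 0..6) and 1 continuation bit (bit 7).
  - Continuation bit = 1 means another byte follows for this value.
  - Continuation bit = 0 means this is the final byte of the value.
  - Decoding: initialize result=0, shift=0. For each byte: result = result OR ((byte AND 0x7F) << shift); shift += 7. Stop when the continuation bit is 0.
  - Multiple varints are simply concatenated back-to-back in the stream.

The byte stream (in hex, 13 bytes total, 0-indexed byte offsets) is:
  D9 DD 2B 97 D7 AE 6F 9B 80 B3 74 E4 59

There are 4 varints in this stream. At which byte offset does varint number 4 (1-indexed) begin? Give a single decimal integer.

  byte[0]=0xD9 cont=1 payload=0x59=89: acc |= 89<<0 -> acc=89 shift=7
  byte[1]=0xDD cont=1 payload=0x5D=93: acc |= 93<<7 -> acc=11993 shift=14
  byte[2]=0x2B cont=0 payload=0x2B=43: acc |= 43<<14 -> acc=716505 shift=21 [end]
Varint 1: bytes[0:3] = D9 DD 2B -> value 716505 (3 byte(s))
  byte[3]=0x97 cont=1 payload=0x17=23: acc |= 23<<0 -> acc=23 shift=7
  byte[4]=0xD7 cont=1 payload=0x57=87: acc |= 87<<7 -> acc=11159 shift=14
  byte[5]=0xAE cont=1 payload=0x2E=46: acc |= 46<<14 -> acc=764823 shift=21
  byte[6]=0x6F cont=0 payload=0x6F=111: acc |= 111<<21 -> acc=233548695 shift=28 [end]
Varint 2: bytes[3:7] = 97 D7 AE 6F -> value 233548695 (4 byte(s))
  byte[7]=0x9B cont=1 payload=0x1B=27: acc |= 27<<0 -> acc=27 shift=7
  byte[8]=0x80 cont=1 payload=0x00=0: acc |= 0<<7 -> acc=27 shift=14
  byte[9]=0xB3 cont=1 payload=0x33=51: acc |= 51<<14 -> acc=835611 shift=21
  byte[10]=0x74 cont=0 payload=0x74=116: acc |= 116<<21 -> acc=244105243 shift=28 [end]
Varint 3: bytes[7:11] = 9B 80 B3 74 -> value 244105243 (4 byte(s))
  byte[11]=0xE4 cont=1 payload=0x64=100: acc |= 100<<0 -> acc=100 shift=7
  byte[12]=0x59 cont=0 payload=0x59=89: acc |= 89<<7 -> acc=11492 shift=14 [end]
Varint 4: bytes[11:13] = E4 59 -> value 11492 (2 byte(s))

Answer: 11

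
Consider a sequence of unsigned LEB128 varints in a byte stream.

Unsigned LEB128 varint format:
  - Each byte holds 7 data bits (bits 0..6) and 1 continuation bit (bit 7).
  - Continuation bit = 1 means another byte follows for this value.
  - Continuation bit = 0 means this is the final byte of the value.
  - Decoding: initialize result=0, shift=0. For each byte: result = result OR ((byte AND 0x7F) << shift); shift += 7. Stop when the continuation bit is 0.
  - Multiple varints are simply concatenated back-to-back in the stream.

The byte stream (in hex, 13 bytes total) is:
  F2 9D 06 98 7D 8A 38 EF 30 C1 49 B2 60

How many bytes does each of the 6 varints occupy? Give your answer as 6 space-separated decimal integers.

  byte[0]=0xF2 cont=1 payload=0x72=114: acc |= 114<<0 -> acc=114 shift=7
  byte[1]=0x9D cont=1 payload=0x1D=29: acc |= 29<<7 -> acc=3826 shift=14
  byte[2]=0x06 cont=0 payload=0x06=6: acc |= 6<<14 -> acc=102130 shift=21 [end]
Varint 1: bytes[0:3] = F2 9D 06 -> value 102130 (3 byte(s))
  byte[3]=0x98 cont=1 payload=0x18=24: acc |= 24<<0 -> acc=24 shift=7
  byte[4]=0x7D cont=0 payload=0x7D=125: acc |= 125<<7 -> acc=16024 shift=14 [end]
Varint 2: bytes[3:5] = 98 7D -> value 16024 (2 byte(s))
  byte[5]=0x8A cont=1 payload=0x0A=10: acc |= 10<<0 -> acc=10 shift=7
  byte[6]=0x38 cont=0 payload=0x38=56: acc |= 56<<7 -> acc=7178 shift=14 [end]
Varint 3: bytes[5:7] = 8A 38 -> value 7178 (2 byte(s))
  byte[7]=0xEF cont=1 payload=0x6F=111: acc |= 111<<0 -> acc=111 shift=7
  byte[8]=0x30 cont=0 payload=0x30=48: acc |= 48<<7 -> acc=6255 shift=14 [end]
Varint 4: bytes[7:9] = EF 30 -> value 6255 (2 byte(s))
  byte[9]=0xC1 cont=1 payload=0x41=65: acc |= 65<<0 -> acc=65 shift=7
  byte[10]=0x49 cont=0 payload=0x49=73: acc |= 73<<7 -> acc=9409 shift=14 [end]
Varint 5: bytes[9:11] = C1 49 -> value 9409 (2 byte(s))
  byte[11]=0xB2 cont=1 payload=0x32=50: acc |= 50<<0 -> acc=50 shift=7
  byte[12]=0x60 cont=0 payload=0x60=96: acc |= 96<<7 -> acc=12338 shift=14 [end]
Varint 6: bytes[11:13] = B2 60 -> value 12338 (2 byte(s))

Answer: 3 2 2 2 2 2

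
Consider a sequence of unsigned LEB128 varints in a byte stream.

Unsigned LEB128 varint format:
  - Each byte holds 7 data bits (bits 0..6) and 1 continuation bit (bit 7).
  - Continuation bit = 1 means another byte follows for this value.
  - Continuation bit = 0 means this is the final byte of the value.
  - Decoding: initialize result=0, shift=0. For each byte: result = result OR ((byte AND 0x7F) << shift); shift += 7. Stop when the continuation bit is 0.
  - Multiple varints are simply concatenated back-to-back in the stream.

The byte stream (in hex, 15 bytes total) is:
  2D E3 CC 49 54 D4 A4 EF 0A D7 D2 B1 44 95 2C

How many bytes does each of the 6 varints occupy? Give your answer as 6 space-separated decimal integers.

Answer: 1 3 1 4 4 2

Derivation:
  byte[0]=0x2D cont=0 payload=0x2D=45: acc |= 45<<0 -> acc=45 shift=7 [end]
Varint 1: bytes[0:1] = 2D -> value 45 (1 byte(s))
  byte[1]=0xE3 cont=1 payload=0x63=99: acc |= 99<<0 -> acc=99 shift=7
  byte[2]=0xCC cont=1 payload=0x4C=76: acc |= 76<<7 -> acc=9827 shift=14
  byte[3]=0x49 cont=0 payload=0x49=73: acc |= 73<<14 -> acc=1205859 shift=21 [end]
Varint 2: bytes[1:4] = E3 CC 49 -> value 1205859 (3 byte(s))
  byte[4]=0x54 cont=0 payload=0x54=84: acc |= 84<<0 -> acc=84 shift=7 [end]
Varint 3: bytes[4:5] = 54 -> value 84 (1 byte(s))
  byte[5]=0xD4 cont=1 payload=0x54=84: acc |= 84<<0 -> acc=84 shift=7
  byte[6]=0xA4 cont=1 payload=0x24=36: acc |= 36<<7 -> acc=4692 shift=14
  byte[7]=0xEF cont=1 payload=0x6F=111: acc |= 111<<14 -> acc=1823316 shift=21
  byte[8]=0x0A cont=0 payload=0x0A=10: acc |= 10<<21 -> acc=22794836 shift=28 [end]
Varint 4: bytes[5:9] = D4 A4 EF 0A -> value 22794836 (4 byte(s))
  byte[9]=0xD7 cont=1 payload=0x57=87: acc |= 87<<0 -> acc=87 shift=7
  byte[10]=0xD2 cont=1 payload=0x52=82: acc |= 82<<7 -> acc=10583 shift=14
  byte[11]=0xB1 cont=1 payload=0x31=49: acc |= 49<<14 -> acc=813399 shift=21
  byte[12]=0x44 cont=0 payload=0x44=68: acc |= 68<<21 -> acc=143419735 shift=28 [end]
Varint 5: bytes[9:13] = D7 D2 B1 44 -> value 143419735 (4 byte(s))
  byte[13]=0x95 cont=1 payload=0x15=21: acc |= 21<<0 -> acc=21 shift=7
  byte[14]=0x2C cont=0 payload=0x2C=44: acc |= 44<<7 -> acc=5653 shift=14 [end]
Varint 6: bytes[13:15] = 95 2C -> value 5653 (2 byte(s))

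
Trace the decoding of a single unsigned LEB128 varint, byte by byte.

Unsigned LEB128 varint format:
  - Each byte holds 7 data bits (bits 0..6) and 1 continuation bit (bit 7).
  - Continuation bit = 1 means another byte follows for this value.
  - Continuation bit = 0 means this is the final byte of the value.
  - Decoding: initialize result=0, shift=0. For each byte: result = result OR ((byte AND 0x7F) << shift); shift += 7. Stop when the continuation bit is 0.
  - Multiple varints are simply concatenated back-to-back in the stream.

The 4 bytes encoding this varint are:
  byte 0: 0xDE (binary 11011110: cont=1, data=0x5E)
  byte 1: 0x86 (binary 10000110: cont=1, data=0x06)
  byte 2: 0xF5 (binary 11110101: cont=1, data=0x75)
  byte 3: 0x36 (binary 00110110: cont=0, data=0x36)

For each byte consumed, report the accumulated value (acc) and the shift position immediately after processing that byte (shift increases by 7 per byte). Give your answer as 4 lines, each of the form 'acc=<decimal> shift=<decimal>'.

Answer: acc=94 shift=7
acc=862 shift=14
acc=1917790 shift=21
acc=115163998 shift=28

Derivation:
byte 0=0xDE: payload=0x5E=94, contrib = 94<<0 = 94; acc -> 94, shift -> 7
byte 1=0x86: payload=0x06=6, contrib = 6<<7 = 768; acc -> 862, shift -> 14
byte 2=0xF5: payload=0x75=117, contrib = 117<<14 = 1916928; acc -> 1917790, shift -> 21
byte 3=0x36: payload=0x36=54, contrib = 54<<21 = 113246208; acc -> 115163998, shift -> 28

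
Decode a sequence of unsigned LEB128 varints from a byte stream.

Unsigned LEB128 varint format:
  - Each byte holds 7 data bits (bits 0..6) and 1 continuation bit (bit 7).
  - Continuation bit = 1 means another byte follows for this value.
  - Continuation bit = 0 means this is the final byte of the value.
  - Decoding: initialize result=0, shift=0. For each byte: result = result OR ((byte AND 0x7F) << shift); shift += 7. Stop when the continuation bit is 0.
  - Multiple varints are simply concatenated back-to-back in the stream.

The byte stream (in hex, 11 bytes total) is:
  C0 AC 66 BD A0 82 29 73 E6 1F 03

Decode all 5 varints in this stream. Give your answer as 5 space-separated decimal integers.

Answer: 1676864 86020157 115 4070 3

Derivation:
  byte[0]=0xC0 cont=1 payload=0x40=64: acc |= 64<<0 -> acc=64 shift=7
  byte[1]=0xAC cont=1 payload=0x2C=44: acc |= 44<<7 -> acc=5696 shift=14
  byte[2]=0x66 cont=0 payload=0x66=102: acc |= 102<<14 -> acc=1676864 shift=21 [end]
Varint 1: bytes[0:3] = C0 AC 66 -> value 1676864 (3 byte(s))
  byte[3]=0xBD cont=1 payload=0x3D=61: acc |= 61<<0 -> acc=61 shift=7
  byte[4]=0xA0 cont=1 payload=0x20=32: acc |= 32<<7 -> acc=4157 shift=14
  byte[5]=0x82 cont=1 payload=0x02=2: acc |= 2<<14 -> acc=36925 shift=21
  byte[6]=0x29 cont=0 payload=0x29=41: acc |= 41<<21 -> acc=86020157 shift=28 [end]
Varint 2: bytes[3:7] = BD A0 82 29 -> value 86020157 (4 byte(s))
  byte[7]=0x73 cont=0 payload=0x73=115: acc |= 115<<0 -> acc=115 shift=7 [end]
Varint 3: bytes[7:8] = 73 -> value 115 (1 byte(s))
  byte[8]=0xE6 cont=1 payload=0x66=102: acc |= 102<<0 -> acc=102 shift=7
  byte[9]=0x1F cont=0 payload=0x1F=31: acc |= 31<<7 -> acc=4070 shift=14 [end]
Varint 4: bytes[8:10] = E6 1F -> value 4070 (2 byte(s))
  byte[10]=0x03 cont=0 payload=0x03=3: acc |= 3<<0 -> acc=3 shift=7 [end]
Varint 5: bytes[10:11] = 03 -> value 3 (1 byte(s))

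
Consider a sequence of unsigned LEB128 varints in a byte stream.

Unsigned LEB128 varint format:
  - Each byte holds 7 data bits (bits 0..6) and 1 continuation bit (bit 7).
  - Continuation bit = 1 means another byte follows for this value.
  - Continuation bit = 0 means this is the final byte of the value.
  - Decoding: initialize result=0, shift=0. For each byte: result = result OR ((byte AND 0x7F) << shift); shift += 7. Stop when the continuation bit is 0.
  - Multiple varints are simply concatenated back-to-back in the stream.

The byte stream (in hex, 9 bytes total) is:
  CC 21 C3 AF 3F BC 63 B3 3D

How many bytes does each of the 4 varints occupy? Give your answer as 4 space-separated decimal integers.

Answer: 2 3 2 2

Derivation:
  byte[0]=0xCC cont=1 payload=0x4C=76: acc |= 76<<0 -> acc=76 shift=7
  byte[1]=0x21 cont=0 payload=0x21=33: acc |= 33<<7 -> acc=4300 shift=14 [end]
Varint 1: bytes[0:2] = CC 21 -> value 4300 (2 byte(s))
  byte[2]=0xC3 cont=1 payload=0x43=67: acc |= 67<<0 -> acc=67 shift=7
  byte[3]=0xAF cont=1 payload=0x2F=47: acc |= 47<<7 -> acc=6083 shift=14
  byte[4]=0x3F cont=0 payload=0x3F=63: acc |= 63<<14 -> acc=1038275 shift=21 [end]
Varint 2: bytes[2:5] = C3 AF 3F -> value 1038275 (3 byte(s))
  byte[5]=0xBC cont=1 payload=0x3C=60: acc |= 60<<0 -> acc=60 shift=7
  byte[6]=0x63 cont=0 payload=0x63=99: acc |= 99<<7 -> acc=12732 shift=14 [end]
Varint 3: bytes[5:7] = BC 63 -> value 12732 (2 byte(s))
  byte[7]=0xB3 cont=1 payload=0x33=51: acc |= 51<<0 -> acc=51 shift=7
  byte[8]=0x3D cont=0 payload=0x3D=61: acc |= 61<<7 -> acc=7859 shift=14 [end]
Varint 4: bytes[7:9] = B3 3D -> value 7859 (2 byte(s))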